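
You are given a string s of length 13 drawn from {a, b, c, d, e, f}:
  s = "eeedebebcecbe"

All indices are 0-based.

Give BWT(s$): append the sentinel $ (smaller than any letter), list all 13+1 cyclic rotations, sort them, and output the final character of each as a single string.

eeceebebbdcee$

rank  rotation        last
    0  $eeedebebcecbe  e
    1  bcecbe$eeedebe  e
    2  be$eeedebebcec  c
    3  bebcecbe$eeede  e
    4  cbe$eeedebebce  e
    5  cecbe$eeedebeb  b
    6  debebcecbe$eee  e
    7  e$eeedebebcecb  b
    8  ebcecbe$eeedeb  b
    9  ebebcecbe$eeed  d
   10  ecbe$eeedebebc  c
   11  edebebcecbe$ee  e
   12  eedebebcecbe$e  e
   13  eeedebebcecbe$  $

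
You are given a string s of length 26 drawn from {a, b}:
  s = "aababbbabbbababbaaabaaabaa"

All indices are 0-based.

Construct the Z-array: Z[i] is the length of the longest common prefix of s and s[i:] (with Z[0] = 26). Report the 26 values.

Z[0]=26
i=1: i≥r, start 0; Z[1]=1 scan→box=[1,2)
i=2: i≥r, start 0; Z[2]=0
i=3: i≥r, start 0; Z[3]=1 scan→box=[3,4)
i=4: i≥r, start 0; Z[4]=0
i=5: i≥r, start 0; Z[5]=0
i=6: i≥r, start 0; Z[6]=0
i=7: i≥r, start 0; Z[7]=1 scan→box=[7,8)
i=8: i≥r, start 0; Z[8]=0
i=9: i≥r, start 0; Z[9]=0
i=10: i≥r, start 0; Z[10]=0
i=11: i≥r, start 0; Z[11]=1 scan→box=[11,12)
i=12: i≥r, start 0; Z[12]=0
i=13: i≥r, start 0; Z[13]=1 scan→box=[13,14)
i=14: i≥r, start 0; Z[14]=0
i=15: i≥r, start 0; Z[15]=0
i=16: i≥r, start 0; Z[16]=2 scan→box=[16,18)
i=17: min(r-i=1, Z[1]=1)=1; Z[17]=4 scan→box=[17,21)
i=18: min(r-i=3, Z[1]=1)=1; Z[18]=1
i=19: min(r-i=2, Z[2]=0)=0; Z[19]=0
i=20: min(r-i=1, Z[3]=1)=1; Z[20]=2 scan→box=[20,22)
i=21: min(r-i=1, Z[1]=1)=1; Z[21]=4 scan→box=[21,25)
i=22: min(r-i=3, Z[1]=1)=1; Z[22]=1
i=23: min(r-i=2, Z[2]=0)=0; Z[23]=0
i=24: min(r-i=1, Z[3]=1)=1; Z[24]=2 scan→box=[24,26)
i=25: min(r-i=1, Z[1]=1)=1; Z[25]=1

[26, 1, 0, 1, 0, 0, 0, 1, 0, 0, 0, 1, 0, 1, 0, 0, 2, 4, 1, 0, 2, 4, 1, 0, 2, 1]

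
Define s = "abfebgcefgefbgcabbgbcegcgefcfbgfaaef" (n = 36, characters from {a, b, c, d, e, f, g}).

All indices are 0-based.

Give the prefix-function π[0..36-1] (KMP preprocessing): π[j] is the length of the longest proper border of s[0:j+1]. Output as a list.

[0, 0, 0, 0, 0, 0, 0, 0, 0, 0, 0, 0, 0, 0, 0, 1, 2, 0, 0, 0, 0, 0, 0, 0, 0, 0, 0, 0, 0, 0, 0, 0, 1, 1, 0, 0]

π[0] = 0
j=1 s[j]='b': π[1]=0 (border '')
j=2 s[j]='f': π[2]=0 (border '')
j=3 s[j]='e': π[3]=0 (border '')
j=4 s[j]='b': π[4]=0 (border '')
j=5 s[j]='g': π[5]=0 (border '')
j=6 s[j]='c': π[6]=0 (border '')
j=7 s[j]='e': π[7]=0 (border '')
j=8 s[j]='f': π[8]=0 (border '')
j=9 s[j]='g': π[9]=0 (border '')
j=10 s[j]='e': π[10]=0 (border '')
j=11 s[j]='f': π[11]=0 (border '')
j=12 s[j]='b': π[12]=0 (border '')
j=13 s[j]='g': π[13]=0 (border '')
j=14 s[j]='c': π[14]=0 (border '')
j=15 s[j]='a': π[15]=1 (border 'a')
j=16 s[j]='b': π[16]=2 (border 'ab')
j=17 s[j]='b': k: 2→0; π[17]=0 (border '')
j=18 s[j]='g': π[18]=0 (border '')
j=19 s[j]='b': π[19]=0 (border '')
j=20 s[j]='c': π[20]=0 (border '')
j=21 s[j]='e': π[21]=0 (border '')
j=22 s[j]='g': π[22]=0 (border '')
j=23 s[j]='c': π[23]=0 (border '')
j=24 s[j]='g': π[24]=0 (border '')
j=25 s[j]='e': π[25]=0 (border '')
j=26 s[j]='f': π[26]=0 (border '')
j=27 s[j]='c': π[27]=0 (border '')
j=28 s[j]='f': π[28]=0 (border '')
j=29 s[j]='b': π[29]=0 (border '')
j=30 s[j]='g': π[30]=0 (border '')
j=31 s[j]='f': π[31]=0 (border '')
j=32 s[j]='a': π[32]=1 (border 'a')
j=33 s[j]='a': k: 1→0; π[33]=1 (border 'a')
j=34 s[j]='e': k: 1→0; π[34]=0 (border '')
j=35 s[j]='f': π[35]=0 (border '')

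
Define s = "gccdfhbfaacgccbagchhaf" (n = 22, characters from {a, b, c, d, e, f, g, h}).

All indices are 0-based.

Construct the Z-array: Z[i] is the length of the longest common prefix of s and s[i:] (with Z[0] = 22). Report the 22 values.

Z[0]=22
i=1: outside box; Z[1]=0
i=2: outside box; Z[2]=0
i=3: outside box; Z[3]=0
i=4: outside box; Z[4]=0
i=5: outside box; Z[5]=0
i=6: outside box; Z[6]=0
i=7: outside box; Z[7]=0
i=8: outside box; Z[8]=0
i=9: outside box; Z[9]=0
i=10: outside box; Z[10]=0
i=11: outside box; Z[11]=3 scan→box=[11,14)
i=12: min(r-i=2, Z[1]=0)=0; Z[12]=0
i=13: min(r-i=1, Z[2]=0)=0; Z[13]=0
i=14: outside box; Z[14]=0
i=15: outside box; Z[15]=0
i=16: outside box; Z[16]=2 scan→box=[16,18)
i=17: min(r-i=1, Z[1]=0)=0; Z[17]=0
i=18: outside box; Z[18]=0
i=19: outside box; Z[19]=0
i=20: outside box; Z[20]=0
i=21: outside box; Z[21]=0

[22, 0, 0, 0, 0, 0, 0, 0, 0, 0, 0, 3, 0, 0, 0, 0, 2, 0, 0, 0, 0, 0]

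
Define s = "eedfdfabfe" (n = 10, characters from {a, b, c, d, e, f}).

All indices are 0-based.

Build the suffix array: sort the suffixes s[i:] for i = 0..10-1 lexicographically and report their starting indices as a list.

sorted suffixes:
  #0 SA[0]=6  'abfe'
  #1 SA[1]=7  'bfe'
  #2 SA[2]=4  'dfabfe'
  #3 SA[3]=2  'dfdfabfe'
  #4 SA[4]=9  'e'
  #5 SA[5]=1  'edfdfabfe'
  #6 SA[6]=0  'eedfdfabfe'
  #7 SA[7]=5  'fabfe'
  #8 SA[8]=3  'fdfabfe'
  #9 SA[9]=8  'fe'

[6, 7, 4, 2, 9, 1, 0, 5, 3, 8]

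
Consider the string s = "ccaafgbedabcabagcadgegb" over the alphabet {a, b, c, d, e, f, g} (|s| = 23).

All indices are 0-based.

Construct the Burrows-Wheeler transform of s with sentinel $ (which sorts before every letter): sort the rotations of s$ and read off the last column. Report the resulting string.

rank  rotation                  last
    0  $ccaafgbedabcabagcadgegb  b
    1  aafgbedabcabagcadgegb$cc  c
    2  abagcadgegb$ccaafgbedabc  c
    3  abcabagcadgegb$ccaafgbed  d
    4  adgegb$ccaafgbedabcabagc  c
    5  afgbedabcabagcadgegb$cca  a
    6  agcadgegb$ccaafgbedabcab  b
    7  b$ccaafgbedabcabagcadgeg  g
    8  bagcadgegb$ccaafgbedabca  a
    9  bcabagcadgegb$ccaafgbeda  a
   10  bedabcabagcadgegb$ccaafg  g
   11  caafgbedabcabagcadgegb$c  c
   12  cabagcadgegb$ccaafgbedab  b
   13  cadgegb$ccaafgbedabcabag  g
   14  ccaafgbedabcabagcadgegb$  $
   15  dabcabagcadgegb$ccaafgbe  e
   16  dgegb$ccaafgbedabcabagca  a
   17  edabcabagcadgegb$ccaafgb  b
   18  egb$ccaafgbedabcabagcadg  g
   19  fgbedabcabagcadgegb$ccaa  a
   20  gb$ccaafgbedabcabagcadge  e
   21  gbedabcabagcadgegb$ccaaf  f
   22  gcadgegb$ccaafgbedabcaba  a
   23  gegb$ccaafgbedabcabagcad  d

bccdcabgaagcbg$eabgaefad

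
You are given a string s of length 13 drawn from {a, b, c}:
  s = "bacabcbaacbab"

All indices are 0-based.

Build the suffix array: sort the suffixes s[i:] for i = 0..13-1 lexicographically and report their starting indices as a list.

[7, 11, 3, 1, 8, 12, 6, 10, 0, 4, 2, 5, 9]

sorted suffixes:
  #0 SA[0]=7  'aacbab'
  #1 SA[1]=11  'ab'
  #2 SA[2]=3  'abcbaacbab'
  #3 SA[3]=1  'acabcbaacbab'
  #4 SA[4]=8  'acbab'
  #5 SA[5]=12  'b'
  #6 SA[6]=6  'baacbab'
  #7 SA[7]=10  'bab'
  #8 SA[8]=0  'bacabcbaacbab'
  #9 SA[9]=4  'bcbaacbab'
  #10 SA[10]=2  'cabcbaacbab'
  #11 SA[11]=5  'cbaacbab'
  #12 SA[12]=9  'cbab'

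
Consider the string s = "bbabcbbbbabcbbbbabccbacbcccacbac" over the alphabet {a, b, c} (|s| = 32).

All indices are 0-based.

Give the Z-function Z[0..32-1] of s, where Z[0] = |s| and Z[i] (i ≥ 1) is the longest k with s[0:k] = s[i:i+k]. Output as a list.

Z[0]=32
i=1: i≥r, start 0; Z[1]=1 grow→box=[1,2)
i=2: i≥r, start 0; Z[2]=0
i=3: i≥r, start 0; Z[3]=1 grow→box=[3,4)
i=4: i≥r, start 0; Z[4]=0
i=5: i≥r, start 0; Z[5]=2 grow→box=[5,7)
i=6: min(r-i=1, Z[1]=1)=1; Z[6]=2 grow→box=[6,8)
i=7: min(r-i=1, Z[1]=1)=1; Z[7]=12 grow→box=[7,19)
i=8: min(r-i=11, Z[1]=1)=1; Z[8]=1
i=9: min(r-i=10, Z[2]=0)=0; Z[9]=0
i=10: min(r-i=9, Z[3]=1)=1; Z[10]=1
i=11: min(r-i=8, Z[4]=0)=0; Z[11]=0
i=12: min(r-i=7, Z[5]=2)=2; Z[12]=2
i=13: min(r-i=6, Z[6]=2)=2; Z[13]=2
i=14: min(r-i=5, Z[7]=12)=5; Z[14]=5
i=15: min(r-i=4, Z[8]=1)=1; Z[15]=1
i=16: min(r-i=3, Z[9]=0)=0; Z[16]=0
i=17: min(r-i=2, Z[10]=1)=1; Z[17]=1
i=18: min(r-i=1, Z[11]=0)=0; Z[18]=0
i=19: i≥r, start 0; Z[19]=0
i=20: i≥r, start 0; Z[20]=1 grow→box=[20,21)
i=21: i≥r, start 0; Z[21]=0
i=22: i≥r, start 0; Z[22]=0
i=23: i≥r, start 0; Z[23]=1 grow→box=[23,24)
i=24: i≥r, start 0; Z[24]=0
i=25: i≥r, start 0; Z[25]=0
i=26: i≥r, start 0; Z[26]=0
i=27: i≥r, start 0; Z[27]=0
i=28: i≥r, start 0; Z[28]=0
i=29: i≥r, start 0; Z[29]=1 grow→box=[29,30)
i=30: i≥r, start 0; Z[30]=0
i=31: i≥r, start 0; Z[31]=0

[32, 1, 0, 1, 0, 2, 2, 12, 1, 0, 1, 0, 2, 2, 5, 1, 0, 1, 0, 0, 1, 0, 0, 1, 0, 0, 0, 0, 0, 1, 0, 0]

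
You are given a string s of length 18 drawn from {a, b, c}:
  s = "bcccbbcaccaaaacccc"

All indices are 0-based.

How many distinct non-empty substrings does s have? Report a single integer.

142

sorted suffixes:
  #0 SA[0]=10  'aaaacccc'
  #1 SA[1]=11  'aaacccc'
  #2 SA[2]=12  'aacccc'
  #3 SA[3]=7  'accaaaacccc'
  #4 SA[4]=13  'acccc'
  #5 SA[5]=4  'bbcaccaaaacccc'
  #6 SA[6]=5  'bcaccaaaacccc'
  #7 SA[7]=0  'bcccbbcaccaaaacccc'
  #8 SA[8]=17  'c'
  #9 SA[9]=9  'caaaacccc'
  #10 SA[10]=6  'caccaaaacccc'
  #11 SA[11]=3  'cbbcaccaaaacccc'
  #12 SA[12]=16  'cc'
  #13 SA[13]=8  'ccaaaacccc'
  #14 SA[14]=2  'ccbbcaccaaaacccc'
  #15 SA[15]=15  'ccc'
  #16 SA[16]=1  'cccbbcaccaaaacccc'
  #17 SA[17]=14  'cccc'

SA = [10, 11, 12, 7, 13, 4, 5, 0, 17, 9, 6, 3, 16, 8, 2, 15, 1, 14]
[i] adj suffixes → lcp
  [1] 10/11 → 3 ('aaa')
  [2] 11/12 → 2 ('aa')
  [3] 12/7 → 1 ('a')
  [4] 7/13 → 3 ('acc')
  [5] 13/4 → 0 ('')
  [6] 4/5 → 1 ('b')
  [7] 5/0 → 2 ('bc')
  [8] 0/17 → 0 ('')
  [9] 17/9 → 1 ('c')
  [10] 9/6 → 2 ('ca')
  [11] 6/3 → 1 ('c')
  [12] 3/16 → 1 ('c')
  [13] 16/8 → 2 ('cc')
  [14] 8/2 → 2 ('cc')
  [15] 2/15 → 2 ('cc')
  [16] 15/1 → 3 ('ccc')
  [17] 1/14 → 3 ('ccc')

n(n+1)/2 = 18·19/2 = 171
Σ LCP = 0 + 3 + 2 + 1 + 3 + 0 + 1 + 2 + 0 + 1 + 2 + 1 + 1 + 2 + 2 + 2 + 3 + 3 = 29
distinct = 171 − 29 = 142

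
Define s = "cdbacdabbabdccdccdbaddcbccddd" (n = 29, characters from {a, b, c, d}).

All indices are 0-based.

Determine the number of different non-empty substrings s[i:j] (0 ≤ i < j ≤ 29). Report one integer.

rank→(start, suffix):
  0 → (6, 'abbabdccdccdbaddcbccddd')
  1 → (9, 'abdccdccdbaddcbccddd')
  2 → (3, 'acdabbabdccdccdbaddcbccddd')
  3 → (19, 'addcbccddd')
  4 → (8, 'babdccdccdbaddcbccddd')
  5 → (2, 'bacdabbabdccdccdbaddcbccddd')
  6 → (18, 'baddcbccddd')
  7 → (7, 'bbabdccdccdbaddcbccddd')
  8 → (23, 'bccddd')
  9 → (10, 'bdccdccdbaddcbccddd')
  10 → (22, 'cbccddd')
  11 → (15, 'ccdbaddcbccddd')
  12 → (12, 'ccdccdbaddcbccddd')
  13 → (24, 'ccddd')
  14 → (4, 'cdabbabdccdccdbaddcbccddd')
  15 → (0, 'cdbacdabbabdccdccdbaddcbccddd')
  16 → (16, 'cdbaddcbccddd')
  17 → (13, 'cdccdbaddcbccddd')
  18 → (25, 'cddd')
  19 → (28, 'd')
  20 → (5, 'dabbabdccdccdbaddcbccddd')
  21 → (1, 'dbacdabbabdccdccdbaddcbccddd')
  22 → (17, 'dbaddcbccddd')
  23 → (21, 'dcbccddd')
  24 → (14, 'dccdbaddcbccddd')
  25 → (11, 'dccdccdbaddcbccddd')
  26 → (27, 'dd')
  27 → (20, 'ddcbccddd')
  28 → (26, 'ddd')

SA = [6, 9, 3, 19, 8, 2, 18, 7, 23, 10, 22, 15, 12, 24, 4, 0, 16, 13, 25, 28, 5, 1, 17, 21, 14, 11, 27, 20, 26]
i: (SA[i-1],SA[i]) lcp shared
  1: (6,9) 2 'ab'
  2: (9,3) 1 'a'
  3: (3,19) 1 'a'
  4: (19,8) 0 ''
  5: (8,2) 2 'ba'
  6: (2,18) 2 'ba'
  7: (18,7) 1 'b'
  8: (7,23) 1 'b'
  9: (23,10) 1 'b'
  10: (10,22) 0 ''
  11: (22,15) 1 'c'
  12: (15,12) 3 'ccd'
  13: (12,24) 3 'ccd'
  14: (24,4) 1 'c'
  15: (4,0) 2 'cd'
  16: (0,16) 4 'cdba'
  17: (16,13) 2 'cd'
  18: (13,25) 2 'cd'
  19: (25,28) 0 ''
  20: (28,5) 1 'd'
  21: (5,1) 1 'd'
  22: (1,17) 3 'dba'
  23: (17,21) 1 'd'
  24: (21,14) 2 'dc'
  25: (14,11) 4 'dccd'
  26: (11,27) 1 'd'
  27: (27,20) 2 'dd'
  28: (20,26) 2 'dd'

n(n+1)/2 = 29·30/2 = 435
Σ LCP = 0 + 2 + 1 + 1 + 0 + 2 + 2 + 1 + 1 + 1 + 0 + 1 + 3 + 3 + 1 + 2 + 4 + 2 + 2 + 0 + 1 + 1 + 3 + 1 + 2 + 4 + 1 + 2 + 2 = 46
distinct = 435 − 46 = 389

389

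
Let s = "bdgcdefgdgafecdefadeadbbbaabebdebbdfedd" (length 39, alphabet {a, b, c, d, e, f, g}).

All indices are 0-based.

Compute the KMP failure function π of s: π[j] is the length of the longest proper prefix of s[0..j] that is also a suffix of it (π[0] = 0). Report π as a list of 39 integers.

π[0] = 0
j=1 s[j]='d': π[1]=0 (border '')
j=2 s[j]='g': π[2]=0 (border '')
j=3 s[j]='c': π[3]=0 (border '')
j=4 s[j]='d': π[4]=0 (border '')
j=5 s[j]='e': π[5]=0 (border '')
j=6 s[j]='f': π[6]=0 (border '')
j=7 s[j]='g': π[7]=0 (border '')
j=8 s[j]='d': π[8]=0 (border '')
j=9 s[j]='g': π[9]=0 (border '')
j=10 s[j]='a': π[10]=0 (border '')
j=11 s[j]='f': π[11]=0 (border '')
j=12 s[j]='e': π[12]=0 (border '')
j=13 s[j]='c': π[13]=0 (border '')
j=14 s[j]='d': π[14]=0 (border '')
j=15 s[j]='e': π[15]=0 (border '')
j=16 s[j]='f': π[16]=0 (border '')
j=17 s[j]='a': π[17]=0 (border '')
j=18 s[j]='d': π[18]=0 (border '')
j=19 s[j]='e': π[19]=0 (border '')
j=20 s[j]='a': π[20]=0 (border '')
j=21 s[j]='d': π[21]=0 (border '')
j=22 s[j]='b': π[22]=1 (border 'b')
j=23 s[j]='b': k: 1→0; π[23]=1 (border 'b')
j=24 s[j]='b': k: 1→0; π[24]=1 (border 'b')
j=25 s[j]='a': k: 1→0; π[25]=0 (border '')
j=26 s[j]='a': π[26]=0 (border '')
j=27 s[j]='b': π[27]=1 (border 'b')
j=28 s[j]='e': k: 1→0; π[28]=0 (border '')
j=29 s[j]='b': π[29]=1 (border 'b')
j=30 s[j]='d': π[30]=2 (border 'bd')
j=31 s[j]='e': k: 2→0; π[31]=0 (border '')
j=32 s[j]='b': π[32]=1 (border 'b')
j=33 s[j]='b': k: 1→0; π[33]=1 (border 'b')
j=34 s[j]='d': π[34]=2 (border 'bd')
j=35 s[j]='f': k: 2→0; π[35]=0 (border '')
j=36 s[j]='e': π[36]=0 (border '')
j=37 s[j]='d': π[37]=0 (border '')
j=38 s[j]='d': π[38]=0 (border '')

[0, 0, 0, 0, 0, 0, 0, 0, 0, 0, 0, 0, 0, 0, 0, 0, 0, 0, 0, 0, 0, 0, 1, 1, 1, 0, 0, 1, 0, 1, 2, 0, 1, 1, 2, 0, 0, 0, 0]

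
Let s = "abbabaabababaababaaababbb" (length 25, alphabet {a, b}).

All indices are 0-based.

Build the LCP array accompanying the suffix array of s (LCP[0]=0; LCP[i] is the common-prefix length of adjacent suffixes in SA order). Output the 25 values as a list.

sorted suffixes:
  #0 SA[0]=17  'aaababbb'
  #1 SA[1]=12  'aababaaababbb'
  #2 SA[2]=5  'aabababaababaaababbb'
  #3 SA[3]=18  'aababbb'
  #4 SA[4]=15  'abaaababbb'
  #5 SA[5]=10  'abaababaaababbb'
  #6 SA[6]=3  'abaabababaababaaababbb'
  #7 SA[7]=13  'ababaaababbb'
  #8 SA[8]=8  'ababaababaaababbb'
  #9 SA[9]=6  'abababaababaaababbb'
  #10 SA[10]=19  'ababbb'
  #11 SA[11]=0  'abbabaabababaababaaababbb'
  #12 SA[12]=21  'abbb'
  #13 SA[13]=24  'b'
  #14 SA[14]=16  'baaababbb'
  #15 SA[15]=11  'baababaaababbb'
  #16 SA[16]=4  'baabababaababaaababbb'
  #17 SA[17]=14  'babaaababbb'
  #18 SA[18]=9  'babaababaaababbb'
  #19 SA[19]=2  'babaabababaababaaababbb'
  #20 SA[20]=7  'bababaababaaababbb'
  #21 SA[21]=20  'babbb'
  #22 SA[22]=23  'bb'
  #23 SA[23]=1  'bbabaabababaababaaababbb'
  #24 SA[24]=22  'bbb'

SA = [17, 12, 5, 18, 15, 10, 3, 13, 8, 6, 19, 0, 21, 24, 16, 11, 4, 14, 9, 2, 7, 20, 23, 1, 22]
rank  pair      lcp
   1  s[17:],s[12:]  2  'aa'
   2  s[12:],s[5:]  6  'aababa'
   3  s[5:],s[18:]  5  'aabab'
   4  s[18:],s[15:]  1  'a'
   5  s[15:],s[10:]  4  'abaa'
   6  s[10:],s[3:]  8  'abaababa'
   7  s[3:],s[13:]  3  'aba'
   8  s[13:],s[8:]  6  'ababaa'
   9  s[8:],s[6:]  5  'ababa'
  10  s[6:],s[19:]  4  'abab'
  11  s[19:],s[0:]  2  'ab'
  12  s[0:],s[21:]  3  'abb'
  13  s[21:],s[24:]  0  ''
  14  s[24:],s[16:]  1  'b'
  15  s[16:],s[11:]  3  'baa'
  16  s[11:],s[4:]  7  'baababa'
  17  s[4:],s[14:]  2  'ba'
  18  s[14:],s[9:]  5  'babaa'
  19  s[9:],s[2:]  9  'babaababa'
  20  s[2:],s[7:]  4  'baba'
  21  s[7:],s[20:]  3  'bab'
  22  s[20:],s[23:]  1  'b'
  23  s[23:],s[1:]  2  'bb'
  24  s[1:],s[22:]  2  'bb'

[0, 2, 6, 5, 1, 4, 8, 3, 6, 5, 4, 2, 3, 0, 1, 3, 7, 2, 5, 9, 4, 3, 1, 2, 2]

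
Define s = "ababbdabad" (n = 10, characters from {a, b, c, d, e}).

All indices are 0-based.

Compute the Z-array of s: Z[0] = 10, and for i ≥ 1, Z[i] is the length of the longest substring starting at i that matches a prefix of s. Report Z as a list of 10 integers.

Z[0]=10
i=1: i≥r, start 0; Z[1]=0
i=2: i≥r, start 0; Z[2]=2 scan→box=[2,4)
i=3: min(r-i=1, Z[1]=0)=0; Z[3]=0
i=4: i≥r, start 0; Z[4]=0
i=5: i≥r, start 0; Z[5]=0
i=6: i≥r, start 0; Z[6]=3 scan→box=[6,9)
i=7: min(r-i=2, Z[1]=0)=0; Z[7]=0
i=8: min(r-i=1, Z[2]=2)=1; Z[8]=1
i=9: i≥r, start 0; Z[9]=0

[10, 0, 2, 0, 0, 0, 3, 0, 1, 0]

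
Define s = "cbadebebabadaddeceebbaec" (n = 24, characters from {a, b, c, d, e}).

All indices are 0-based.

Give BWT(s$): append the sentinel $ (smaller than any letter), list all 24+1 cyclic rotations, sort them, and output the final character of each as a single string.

cbbdbbeacbeee$eaaadbedadc

rank  rotation                   last
    0  $cbadebebabadaddeceebbaec  c
    1  abadaddeceebbaec$cbadebeb  b
    2  adaddeceebbaec$cbadebebab  b
    3  addeceebbaec$cbadebebabad  d
    4  adebebabadaddeceebbaec$cb  b
    5  aec$cbadebebabadaddeceebb  b
    6  babadaddeceebbaec$cbadebe  e
    7  badaddeceebbaec$cbadebeba  a
    8  badebebabadaddeceebbaec$c  c
    9  baec$cbadebebabadaddeceeb  b
   10  bbaec$cbadebebabadaddecee  e
   11  bebabadaddeceebbaec$cbade  e
   12  c$cbadebebabadaddeceebbae  e
   13  cbadebebabadaddeceebbaec$  $
   14  ceebbaec$cbadebebabadadde  e
   15  daddeceebbaec$cbadebebaba  a
   16  ddeceebbaec$cbadebebabada  a
   17  debebabadaddeceebbaec$cba  a
   18  deceebbaec$cbadebebabadad  d
   19  ebabadaddeceebbaec$cbadeb  b
   20  ebbaec$cbadebebabadaddece  e
   21  ebebabadaddeceebbaec$cbad  d
   22  ec$cbadebebabadaddeceebba  a
   23  eceebbaec$cbadebebabadadd  d
   24  eebbaec$cbadebebabadaddec  c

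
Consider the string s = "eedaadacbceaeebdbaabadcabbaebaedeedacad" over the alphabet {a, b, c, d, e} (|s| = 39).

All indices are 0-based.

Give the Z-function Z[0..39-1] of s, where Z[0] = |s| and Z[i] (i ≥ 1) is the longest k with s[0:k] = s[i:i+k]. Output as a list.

Z[0]=39
i=1: outside box; Z[1]=1 extend→box=[1,2)
i=2: outside box; Z[2]=0
i=3: outside box; Z[3]=0
i=4: outside box; Z[4]=0
i=5: outside box; Z[5]=0
i=6: outside box; Z[6]=0
i=7: outside box; Z[7]=0
i=8: outside box; Z[8]=0
i=9: outside box; Z[9]=0
i=10: outside box; Z[10]=1 extend→box=[10,11)
i=11: outside box; Z[11]=0
i=12: outside box; Z[12]=2 extend→box=[12,14)
i=13: min(r-i=1, Z[1]=1)=1; Z[13]=1
i=14: outside box; Z[14]=0
i=15: outside box; Z[15]=0
i=16: outside box; Z[16]=0
i=17: outside box; Z[17]=0
i=18: outside box; Z[18]=0
i=19: outside box; Z[19]=0
i=20: outside box; Z[20]=0
i=21: outside box; Z[21]=0
i=22: outside box; Z[22]=0
i=23: outside box; Z[23]=0
i=24: outside box; Z[24]=0
i=25: outside box; Z[25]=0
i=26: outside box; Z[26]=0
i=27: outside box; Z[27]=1 extend→box=[27,28)
i=28: outside box; Z[28]=0
i=29: outside box; Z[29]=0
i=30: outside box; Z[30]=1 extend→box=[30,31)
i=31: outside box; Z[31]=0
i=32: outside box; Z[32]=4 extend→box=[32,36)
i=33: min(r-i=3, Z[1]=1)=1; Z[33]=1
i=34: min(r-i=2, Z[2]=0)=0; Z[34]=0
i=35: min(r-i=1, Z[3]=0)=0; Z[35]=0
i=36: outside box; Z[36]=0
i=37: outside box; Z[37]=0
i=38: outside box; Z[38]=0

[39, 1, 0, 0, 0, 0, 0, 0, 0, 0, 1, 0, 2, 1, 0, 0, 0, 0, 0, 0, 0, 0, 0, 0, 0, 0, 0, 1, 0, 0, 1, 0, 4, 1, 0, 0, 0, 0, 0]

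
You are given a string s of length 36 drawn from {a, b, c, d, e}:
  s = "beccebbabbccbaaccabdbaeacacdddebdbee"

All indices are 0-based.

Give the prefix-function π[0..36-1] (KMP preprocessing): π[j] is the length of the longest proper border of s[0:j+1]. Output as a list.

π[0] = 0
j=1 s[j]='e': π[1]=0 (border '')
j=2 s[j]='c': π[2]=0 (border '')
j=3 s[j]='c': π[3]=0 (border '')
j=4 s[j]='e': π[4]=0 (border '')
j=5 s[j]='b': π[5]=1 (border 'b')
j=6 s[j]='b': k: 1→0; π[6]=1 (border 'b')
j=7 s[j]='a': k: 1→0; π[7]=0 (border '')
j=8 s[j]='b': π[8]=1 (border 'b')
j=9 s[j]='b': k: 1→0; π[9]=1 (border 'b')
j=10 s[j]='c': k: 1→0; π[10]=0 (border '')
j=11 s[j]='c': π[11]=0 (border '')
j=12 s[j]='b': π[12]=1 (border 'b')
j=13 s[j]='a': k: 1→0; π[13]=0 (border '')
j=14 s[j]='a': π[14]=0 (border '')
j=15 s[j]='c': π[15]=0 (border '')
j=16 s[j]='c': π[16]=0 (border '')
j=17 s[j]='a': π[17]=0 (border '')
j=18 s[j]='b': π[18]=1 (border 'b')
j=19 s[j]='d': k: 1→0; π[19]=0 (border '')
j=20 s[j]='b': π[20]=1 (border 'b')
j=21 s[j]='a': k: 1→0; π[21]=0 (border '')
j=22 s[j]='e': π[22]=0 (border '')
j=23 s[j]='a': π[23]=0 (border '')
j=24 s[j]='c': π[24]=0 (border '')
j=25 s[j]='a': π[25]=0 (border '')
j=26 s[j]='c': π[26]=0 (border '')
j=27 s[j]='d': π[27]=0 (border '')
j=28 s[j]='d': π[28]=0 (border '')
j=29 s[j]='d': π[29]=0 (border '')
j=30 s[j]='e': π[30]=0 (border '')
j=31 s[j]='b': π[31]=1 (border 'b')
j=32 s[j]='d': k: 1→0; π[32]=0 (border '')
j=33 s[j]='b': π[33]=1 (border 'b')
j=34 s[j]='e': π[34]=2 (border 'be')
j=35 s[j]='e': k: 2→0; π[35]=0 (border '')

[0, 0, 0, 0, 0, 1, 1, 0, 1, 1, 0, 0, 1, 0, 0, 0, 0, 0, 1, 0, 1, 0, 0, 0, 0, 0, 0, 0, 0, 0, 0, 1, 0, 1, 2, 0]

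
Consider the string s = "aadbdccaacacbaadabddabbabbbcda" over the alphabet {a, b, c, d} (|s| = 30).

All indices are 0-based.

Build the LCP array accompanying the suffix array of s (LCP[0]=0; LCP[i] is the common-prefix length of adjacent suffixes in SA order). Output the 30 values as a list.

[0, 1, 2, 3, 1, 3, 2, 1, 2, 1, 2, 0, 2, 1, 2, 2, 1, 1, 2, 0, 2, 1, 1, 1, 0, 2, 3, 1, 1, 1]

sorted suffixes:
  #0 SA[0]=29  'a'
  #1 SA[1]=7  'aacacbaadabddabbabbbcda'
  #2 SA[2]=13  'aadabddabbabbbcda'
  #3 SA[3]=0  'aadbdccaacacbaadabddabbabbbcda'
  #4 SA[4]=20  'abbabbbcda'
  #5 SA[5]=23  'abbbcda'
  #6 SA[6]=16  'abddabbabbbcda'
  #7 SA[7]=8  'acacbaadabddabbabbbcda'
  #8 SA[8]=10  'acbaadabddabbabbbcda'
  #9 SA[9]=14  'adabddabbabbbcda'
  #10 SA[10]=1  'adbdccaacacbaadabddabbabbbcda'
  #11 SA[11]=12  'baadabddabbabbbcda'
  #12 SA[12]=22  'babbbcda'
  #13 SA[13]=21  'bbabbbcda'
  #14 SA[14]=24  'bbbcda'
  #15 SA[15]=25  'bbcda'
  #16 SA[16]=26  'bcda'
  #17 SA[17]=3  'bdccaacacbaadabddabbabbbcda'
  #18 SA[18]=17  'bddabbabbbcda'
  #19 SA[19]=6  'caacacbaadabddabbabbbcda'
  #20 SA[20]=9  'cacbaadabddabbabbbcda'
  #21 SA[21]=11  'cbaadabddabbabbbcda'
  #22 SA[22]=5  'ccaacacbaadabddabbabbbcda'
  #23 SA[23]=27  'cda'
  #24 SA[24]=28  'da'
  #25 SA[25]=19  'dabbabbbcda'
  #26 SA[26]=15  'dabddabbabbbcda'
  #27 SA[27]=2  'dbdccaacacbaadabddabbabbbcda'
  #28 SA[28]=4  'dccaacacbaadabddabbabbbcda'
  #29 SA[29]=18  'ddabbabbbcda'

SA = [29, 7, 13, 0, 20, 23, 16, 8, 10, 14, 1, 12, 22, 21, 24, 25, 26, 3, 17, 6, 9, 11, 5, 27, 28, 19, 15, 2, 4, 18]
[i] adj suffixes → lcp
  [1] 29/7 → 1 ('a')
  [2] 7/13 → 2 ('aa')
  [3] 13/0 → 3 ('aad')
  [4] 0/20 → 1 ('a')
  [5] 20/23 → 3 ('abb')
  [6] 23/16 → 2 ('ab')
  [7] 16/8 → 1 ('a')
  [8] 8/10 → 2 ('ac')
  [9] 10/14 → 1 ('a')
  [10] 14/1 → 2 ('ad')
  [11] 1/12 → 0 ('')
  [12] 12/22 → 2 ('ba')
  [13] 22/21 → 1 ('b')
  [14] 21/24 → 2 ('bb')
  [15] 24/25 → 2 ('bb')
  [16] 25/26 → 1 ('b')
  [17] 26/3 → 1 ('b')
  [18] 3/17 → 2 ('bd')
  [19] 17/6 → 0 ('')
  [20] 6/9 → 2 ('ca')
  [21] 9/11 → 1 ('c')
  [22] 11/5 → 1 ('c')
  [23] 5/27 → 1 ('c')
  [24] 27/28 → 0 ('')
  [25] 28/19 → 2 ('da')
  [26] 19/15 → 3 ('dab')
  [27] 15/2 → 1 ('d')
  [28] 2/4 → 1 ('d')
  [29] 4/18 → 1 ('d')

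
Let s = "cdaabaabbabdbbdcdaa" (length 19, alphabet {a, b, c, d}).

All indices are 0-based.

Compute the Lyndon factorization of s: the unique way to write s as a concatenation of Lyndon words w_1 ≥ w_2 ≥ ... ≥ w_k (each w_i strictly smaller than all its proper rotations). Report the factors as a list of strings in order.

emit factor 1: 'cd' (i=0, period=2)
emit factor 2: 'aabaabbabdbbdcd' (i=2, period=15)
emit factor 3: 'a' (i=17, period=1)
emit factor 4: 'a' (i=18, period=1)

["cd", "aabaabbabdbbdcd", "a", "a"]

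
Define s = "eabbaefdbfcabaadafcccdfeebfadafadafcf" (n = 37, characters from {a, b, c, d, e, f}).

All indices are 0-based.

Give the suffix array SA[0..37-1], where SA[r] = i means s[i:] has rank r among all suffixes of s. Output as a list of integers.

sorted suffixes:
  #0 SA[0]=13  'aadafcccdfeebfadafadafcf'
  #1 SA[1]=11  'abaadafcccdfeebfadafadafcf'
  #2 SA[2]=1  'abbaefdbfcabaadafcccdfeebfadafadafcf'
  #3 SA[3]=27  'adafadafcf'
  #4 SA[4]=14  'adafcccdfeebfadafadafcf'
  #5 SA[5]=31  'adafcf'
  #6 SA[6]=4  'aefdbfcabaadafcccdfeebfadafadafcf'
  #7 SA[7]=29  'afadafcf'
  #8 SA[8]=16  'afcccdfeebfadafadafcf'
  #9 SA[9]=33  'afcf'
  #10 SA[10]=12  'baadafcccdfeebfadafadafcf'
  #11 SA[11]=3  'baefdbfcabaadafcccdfeebfadafadafcf'
  #12 SA[12]=2  'bbaefdbfcabaadafcccdfeebfadafadafcf'
  #13 SA[13]=25  'bfadafadafcf'
  #14 SA[14]=8  'bfcabaadafcccdfeebfadafadafcf'
  #15 SA[15]=10  'cabaadafcccdfeebfadafadafcf'
  #16 SA[16]=18  'cccdfeebfadafadafcf'
  #17 SA[17]=19  'ccdfeebfadafadafcf'
  #18 SA[18]=20  'cdfeebfadafadafcf'
  #19 SA[19]=35  'cf'
  #20 SA[20]=28  'dafadafcf'
  #21 SA[21]=15  'dafcccdfeebfadafadafcf'
  #22 SA[22]=32  'dafcf'
  #23 SA[23]=7  'dbfcabaadafcccdfeebfadafadafcf'
  #24 SA[24]=21  'dfeebfadafadafcf'
  #25 SA[25]=0  'eabbaefdbfcabaadafcccdfeebfadafadafcf'
  #26 SA[26]=24  'ebfadafadafcf'
  #27 SA[27]=23  'eebfadafadafcf'
  #28 SA[28]=5  'efdbfcabaadafcccdfeebfadafadafcf'
  #29 SA[29]=36  'f'
  #30 SA[30]=26  'fadafadafcf'
  #31 SA[31]=30  'fadafcf'
  #32 SA[32]=9  'fcabaadafcccdfeebfadafadafcf'
  #33 SA[33]=17  'fcccdfeebfadafadafcf'
  #34 SA[34]=34  'fcf'
  #35 SA[35]=6  'fdbfcabaadafcccdfeebfadafadafcf'
  #36 SA[36]=22  'feebfadafadafcf'

[13, 11, 1, 27, 14, 31, 4, 29, 16, 33, 12, 3, 2, 25, 8, 10, 18, 19, 20, 35, 28, 15, 32, 7, 21, 0, 24, 23, 5, 36, 26, 30, 9, 17, 34, 6, 22]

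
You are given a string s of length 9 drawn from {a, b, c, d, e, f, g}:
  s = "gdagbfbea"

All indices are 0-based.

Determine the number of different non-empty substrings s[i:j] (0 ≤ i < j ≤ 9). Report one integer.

sorted suffixes:
  #0 SA[0]=8  'a'
  #1 SA[1]=2  'agbfbea'
  #2 SA[2]=6  'bea'
  #3 SA[3]=4  'bfbea'
  #4 SA[4]=1  'dagbfbea'
  #5 SA[5]=7  'ea'
  #6 SA[6]=5  'fbea'
  #7 SA[7]=3  'gbfbea'
  #8 SA[8]=0  'gdagbfbea'

SA = [8, 2, 6, 4, 1, 7, 5, 3, 0]
i: (SA[i-1],SA[i]) lcp shared
  1: (8,2) 1 'a'
  2: (2,6) 0 ''
  3: (6,4) 1 'b'
  4: (4,1) 0 ''
  5: (1,7) 0 ''
  6: (7,5) 0 ''
  7: (5,3) 0 ''
  8: (3,0) 1 'g'

n(n+1)/2 = 9·10/2 = 45
Σ LCP = 0 + 1 + 0 + 1 + 0 + 0 + 0 + 0 + 1 = 3
distinct = 45 − 3 = 42

42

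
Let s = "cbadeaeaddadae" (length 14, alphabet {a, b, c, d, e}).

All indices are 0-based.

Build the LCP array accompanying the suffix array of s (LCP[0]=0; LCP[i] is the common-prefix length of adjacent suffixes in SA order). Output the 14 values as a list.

[0, 2, 2, 1, 2, 0, 0, 0, 2, 1, 1, 0, 1, 2]

sorted suffixes:
  #0 SA[0]=10  'adae'
  #1 SA[1]=7  'addadae'
  #2 SA[2]=2  'adeaeaddadae'
  #3 SA[3]=12  'ae'
  #4 SA[4]=5  'aeaddadae'
  #5 SA[5]=1  'badeaeaddadae'
  #6 SA[6]=0  'cbadeaeaddadae'
  #7 SA[7]=9  'dadae'
  #8 SA[8]=11  'dae'
  #9 SA[9]=8  'ddadae'
  #10 SA[10]=3  'deaeaddadae'
  #11 SA[11]=13  'e'
  #12 SA[12]=6  'eaddadae'
  #13 SA[13]=4  'eaeaddadae'

SA = [10, 7, 2, 12, 5, 1, 0, 9, 11, 8, 3, 13, 6, 4]
i: (SA[i-1],SA[i]) lcp shared
  1: (10,7) 2 'ad'
  2: (7,2) 2 'ad'
  3: (2,12) 1 'a'
  4: (12,5) 2 'ae'
  5: (5,1) 0 ''
  6: (1,0) 0 ''
  7: (0,9) 0 ''
  8: (9,11) 2 'da'
  9: (11,8) 1 'd'
  10: (8,3) 1 'd'
  11: (3,13) 0 ''
  12: (13,6) 1 'e'
  13: (6,4) 2 'ea'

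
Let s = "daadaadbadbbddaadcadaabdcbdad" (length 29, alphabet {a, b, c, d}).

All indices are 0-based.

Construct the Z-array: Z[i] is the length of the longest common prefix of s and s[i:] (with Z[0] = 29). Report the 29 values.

Z[0]=29
i=1: i≥r, start 0; Z[1]=0
i=2: i≥r, start 0; Z[2]=0
i=3: i≥r, start 0; Z[3]=4 scan→box=[3,7)
i=4: min(r-i=3, Z[1]=0)=0; Z[4]=0
i=5: min(r-i=2, Z[2]=0)=0; Z[5]=0
i=6: min(r-i=1, Z[3]=4)=1; Z[6]=1
i=7: i≥r, start 0; Z[7]=0
i=8: i≥r, start 0; Z[8]=0
i=9: i≥r, start 0; Z[9]=1 scan→box=[9,10)
i=10: i≥r, start 0; Z[10]=0
i=11: i≥r, start 0; Z[11]=0
i=12: i≥r, start 0; Z[12]=1 scan→box=[12,13)
i=13: i≥r, start 0; Z[13]=4 scan→box=[13,17)
i=14: min(r-i=3, Z[1]=0)=0; Z[14]=0
i=15: min(r-i=2, Z[2]=0)=0; Z[15]=0
i=16: min(r-i=1, Z[3]=4)=1; Z[16]=1
i=17: i≥r, start 0; Z[17]=0
i=18: i≥r, start 0; Z[18]=0
i=19: i≥r, start 0; Z[19]=3 scan→box=[19,22)
i=20: min(r-i=2, Z[1]=0)=0; Z[20]=0
i=21: min(r-i=1, Z[2]=0)=0; Z[21]=0
i=22: i≥r, start 0; Z[22]=0
i=23: i≥r, start 0; Z[23]=1 scan→box=[23,24)
i=24: i≥r, start 0; Z[24]=0
i=25: i≥r, start 0; Z[25]=0
i=26: i≥r, start 0; Z[26]=2 scan→box=[26,28)
i=27: min(r-i=1, Z[1]=0)=0; Z[27]=0
i=28: i≥r, start 0; Z[28]=1 scan→box=[28,29)

[29, 0, 0, 4, 0, 0, 1, 0, 0, 1, 0, 0, 1, 4, 0, 0, 1, 0, 0, 3, 0, 0, 0, 1, 0, 0, 2, 0, 1]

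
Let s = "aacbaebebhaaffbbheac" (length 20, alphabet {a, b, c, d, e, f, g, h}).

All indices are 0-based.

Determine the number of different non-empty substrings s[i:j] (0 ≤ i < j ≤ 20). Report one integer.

192

rank | idx | suffix
   0 |   0 | aacbaebebhaaffbbheac
   1 |  10 | aaffbbheac
   2 |  18 | ac
   3 |   1 | acbaebebhaaffbbheac
   4 |   4 | aebebhaaffbbheac
   5 |  11 | affbbheac
   6 |   3 | baebebhaaffbbheac
   7 |  14 | bbheac
   8 |   6 | bebhaaffbbheac
   9 |   8 | bhaaffbbheac
  10 |  15 | bheac
  11 |  19 | c
  12 |   2 | cbaebebhaaffbbheac
  13 |  17 | eac
  14 |   5 | ebebhaaffbbheac
  15 |   7 | ebhaaffbbheac
  16 |  13 | fbbheac
  17 |  12 | ffbbheac
  18 |   9 | haaffbbheac
  19 |  16 | heac

SA = [0, 10, 18, 1, 4, 11, 3, 14, 6, 8, 15, 19, 2, 17, 5, 7, 13, 12, 9, 16]
[i] adj suffixes → lcp
  [1] 0/10 → 2 ('aa')
  [2] 10/18 → 1 ('a')
  [3] 18/1 → 2 ('ac')
  [4] 1/4 → 1 ('a')
  [5] 4/11 → 1 ('a')
  [6] 11/3 → 0 ('')
  [7] 3/14 → 1 ('b')
  [8] 14/6 → 1 ('b')
  [9] 6/8 → 1 ('b')
  [10] 8/15 → 2 ('bh')
  [11] 15/19 → 0 ('')
  [12] 19/2 → 1 ('c')
  [13] 2/17 → 0 ('')
  [14] 17/5 → 1 ('e')
  [15] 5/7 → 2 ('eb')
  [16] 7/13 → 0 ('')
  [17] 13/12 → 1 ('f')
  [18] 12/9 → 0 ('')
  [19] 9/16 → 1 ('h')

n(n+1)/2 = 20·21/2 = 210
Σ LCP = 0 + 2 + 1 + 2 + 1 + 1 + 0 + 1 + 1 + 1 + 2 + 0 + 1 + 0 + 1 + 2 + 0 + 1 + 0 + 1 = 18
distinct = 210 − 18 = 192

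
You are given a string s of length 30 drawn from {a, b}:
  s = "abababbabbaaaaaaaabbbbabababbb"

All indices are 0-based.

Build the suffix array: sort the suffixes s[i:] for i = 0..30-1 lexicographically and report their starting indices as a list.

[10, 11, 12, 13, 14, 15, 16, 0, 22, 2, 24, 7, 4, 26, 17, 29, 9, 21, 1, 23, 6, 3, 25, 28, 8, 20, 5, 27, 19, 18]

rank→(start, suffix):
  0 → (10, 'aaaaaaaabbbbabababbb')
  1 → (11, 'aaaaaaabbbbabababbb')
  2 → (12, 'aaaaaabbbbabababbb')
  3 → (13, 'aaaaabbbbabababbb')
  4 → (14, 'aaaabbbbabababbb')
  5 → (15, 'aaabbbbabababbb')
  6 → (16, 'aabbbbabababbb')
  7 → (0, 'abababbabbaaaaaaaabbbbabababbb')
  8 → (22, 'abababbb')
  9 → (2, 'ababbabbaaaaaaaabbbbabababbb')
  10 → (24, 'ababbb')
  11 → (7, 'abbaaaaaaaabbbbabababbb')
  12 → (4, 'abbabbaaaaaaaabbbbabababbb')
  13 → (26, 'abbb')
  14 → (17, 'abbbbabababbb')
  15 → (29, 'b')
  16 → (9, 'baaaaaaaabbbbabababbb')
  17 → (21, 'babababbb')
  18 → (1, 'bababbabbaaaaaaaabbbbabababbb')
  19 → (23, 'bababbb')
  20 → (6, 'babbaaaaaaaabbbbabababbb')
  21 → (3, 'babbabbaaaaaaaabbbbabababbb')
  22 → (25, 'babbb')
  23 → (28, 'bb')
  24 → (8, 'bbaaaaaaaabbbbabababbb')
  25 → (20, 'bbabababbb')
  26 → (5, 'bbabbaaaaaaaabbbbabababbb')
  27 → (27, 'bbb')
  28 → (19, 'bbbabababbb')
  29 → (18, 'bbbbabababbb')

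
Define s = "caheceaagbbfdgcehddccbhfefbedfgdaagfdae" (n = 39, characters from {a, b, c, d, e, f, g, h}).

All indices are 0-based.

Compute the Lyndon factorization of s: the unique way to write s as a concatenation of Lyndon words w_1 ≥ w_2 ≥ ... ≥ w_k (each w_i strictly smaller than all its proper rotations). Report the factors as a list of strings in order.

emit factor 1: 'c' (i=0, period=1)
emit factor 2: 'ahece' (i=1, period=5)
emit factor 3: 'aagbbfdgcehddccbhfefbedfgdaagfdae' (i=6, period=33)

["c", "ahece", "aagbbfdgcehddccbhfefbedfgdaagfdae"]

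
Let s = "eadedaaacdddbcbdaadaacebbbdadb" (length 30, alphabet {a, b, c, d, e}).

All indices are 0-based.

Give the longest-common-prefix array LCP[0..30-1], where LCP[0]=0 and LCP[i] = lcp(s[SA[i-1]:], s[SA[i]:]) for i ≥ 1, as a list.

[0, 2, 3, 2, 1, 2, 1, 2, 2, 0, 1, 2, 1, 1, 3, 0, 1, 1, 0, 3, 3, 2, 1, 2, 1, 2, 1, 0, 1, 1]

sorted suffixes:
  #0 SA[0]=5  'aaacdddbcbdaadaacebbbdadb'
  #1 SA[1]=6  'aacdddbcbdaadaacebbbdadb'
  #2 SA[2]=19  'aacebbbdadb'
  #3 SA[3]=16  'aadaacebbbdadb'
  #4 SA[4]=7  'acdddbcbdaadaacebbbdadb'
  #5 SA[5]=20  'acebbbdadb'
  #6 SA[6]=17  'adaacebbbdadb'
  #7 SA[7]=27  'adb'
  #8 SA[8]=1  'adedaaacdddbcbdaadaacebbbdadb'
  #9 SA[9]=29  'b'
  #10 SA[10]=23  'bbbdadb'
  #11 SA[11]=24  'bbdadb'
  #12 SA[12]=12  'bcbdaadaacebbbdadb'
  #13 SA[13]=14  'bdaadaacebbbdadb'
  #14 SA[14]=25  'bdadb'
  #15 SA[15]=13  'cbdaadaacebbbdadb'
  #16 SA[16]=8  'cdddbcbdaadaacebbbdadb'
  #17 SA[17]=21  'cebbbdadb'
  #18 SA[18]=4  'daaacdddbcbdaadaacebbbdadb'
  #19 SA[19]=18  'daacebbbdadb'
  #20 SA[20]=15  'daadaacebbbdadb'
  #21 SA[21]=26  'dadb'
  #22 SA[22]=28  'db'
  #23 SA[23]=11  'dbcbdaadaacebbbdadb'
  #24 SA[24]=10  'ddbcbdaadaacebbbdadb'
  #25 SA[25]=9  'dddbcbdaadaacebbbdadb'
  #26 SA[26]=2  'dedaaacdddbcbdaadaacebbbdadb'
  #27 SA[27]=0  'eadedaaacdddbcbdaadaacebbbdadb'
  #28 SA[28]=22  'ebbbdadb'
  #29 SA[29]=3  'edaaacdddbcbdaadaacebbbdadb'

SA = [5, 6, 19, 16, 7, 20, 17, 27, 1, 29, 23, 24, 12, 14, 25, 13, 8, 21, 4, 18, 15, 26, 28, 11, 10, 9, 2, 0, 22, 3]
rank  pair      lcp
   1  s[5:],s[6:]  2  'aa'
   2  s[6:],s[19:]  3  'aac'
   3  s[19:],s[16:]  2  'aa'
   4  s[16:],s[7:]  1  'a'
   5  s[7:],s[20:]  2  'ac'
   6  s[20:],s[17:]  1  'a'
   7  s[17:],s[27:]  2  'ad'
   8  s[27:],s[1:]  2  'ad'
   9  s[1:],s[29:]  0  ''
  10  s[29:],s[23:]  1  'b'
  11  s[23:],s[24:]  2  'bb'
  12  s[24:],s[12:]  1  'b'
  13  s[12:],s[14:]  1  'b'
  14  s[14:],s[25:]  3  'bda'
  15  s[25:],s[13:]  0  ''
  16  s[13:],s[8:]  1  'c'
  17  s[8:],s[21:]  1  'c'
  18  s[21:],s[4:]  0  ''
  19  s[4:],s[18:]  3  'daa'
  20  s[18:],s[15:]  3  'daa'
  21  s[15:],s[26:]  2  'da'
  22  s[26:],s[28:]  1  'd'
  23  s[28:],s[11:]  2  'db'
  24  s[11:],s[10:]  1  'd'
  25  s[10:],s[9:]  2  'dd'
  26  s[9:],s[2:]  1  'd'
  27  s[2:],s[0:]  0  ''
  28  s[0:],s[22:]  1  'e'
  29  s[22:],s[3:]  1  'e'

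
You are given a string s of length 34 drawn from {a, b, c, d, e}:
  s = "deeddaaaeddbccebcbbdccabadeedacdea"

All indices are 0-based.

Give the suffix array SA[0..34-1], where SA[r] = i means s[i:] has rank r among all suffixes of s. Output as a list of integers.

rank→(start, suffix):
  0 → (33, 'a')
  1 → (5, 'aaaeddbccebcbbdccabadeedacdea')
  2 → (6, 'aaeddbccebcbbdccabadeedacdea')
  3 → (22, 'abadeedacdea')
  4 → (29, 'acdea')
  5 → (24, 'adeedacdea')
  6 → (7, 'aeddbccebcbbdccabadeedacdea')
  7 → (23, 'badeedacdea')
  8 → (17, 'bbdccabadeedacdea')
  9 → (15, 'bcbbdccabadeedacdea')
  10 → (11, 'bccebcbbdccabadeedacdea')
  11 → (18, 'bdccabadeedacdea')
  12 → (21, 'cabadeedacdea')
  13 → (16, 'cbbdccabadeedacdea')
  14 → (20, 'ccabadeedacdea')
  15 → (12, 'ccebcbbdccabadeedacdea')
  16 → (30, 'cdea')
  17 → (13, 'cebcbbdccabadeedacdea')
  18 → (4, 'daaaeddbccebcbbdccabadeedacdea')
  19 → (28, 'dacdea')
  20 → (10, 'dbccebcbbdccabadeedacdea')
  21 → (19, 'dccabadeedacdea')
  22 → (3, 'ddaaaeddbccebcbbdccabadeedacdea')
  23 → (9, 'ddbccebcbbdccabadeedacdea')
  24 → (31, 'dea')
  25 → (25, 'deedacdea')
  26 → (0, 'deeddaaaeddbccebcbbdccabadeedacdea')
  27 → (32, 'ea')
  28 → (14, 'ebcbbdccabadeedacdea')
  29 → (27, 'edacdea')
  30 → (2, 'eddaaaeddbccebcbbdccabadeedacdea')
  31 → (8, 'eddbccebcbbdccabadeedacdea')
  32 → (26, 'eedacdea')
  33 → (1, 'eeddaaaeddbccebcbbdccabadeedacdea')

[33, 5, 6, 22, 29, 24, 7, 23, 17, 15, 11, 18, 21, 16, 20, 12, 30, 13, 4, 28, 10, 19, 3, 9, 31, 25, 0, 32, 14, 27, 2, 8, 26, 1]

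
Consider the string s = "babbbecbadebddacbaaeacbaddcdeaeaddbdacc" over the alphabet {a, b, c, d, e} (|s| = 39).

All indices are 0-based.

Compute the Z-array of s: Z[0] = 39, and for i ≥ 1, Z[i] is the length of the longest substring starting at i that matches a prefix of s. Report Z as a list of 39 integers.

Z[0]=39
i=1: outside box; Z[1]=0
i=2: outside box; Z[2]=1 scan→box=[2,3)
i=3: outside box; Z[3]=1 scan→box=[3,4)
i=4: outside box; Z[4]=1 scan→box=[4,5)
i=5: outside box; Z[5]=0
i=6: outside box; Z[6]=0
i=7: outside box; Z[7]=2 scan→box=[7,9)
i=8: min(r-i=1, Z[1]=0)=0; Z[8]=0
i=9: outside box; Z[9]=0
i=10: outside box; Z[10]=0
i=11: outside box; Z[11]=1 scan→box=[11,12)
i=12: outside box; Z[12]=0
i=13: outside box; Z[13]=0
i=14: outside box; Z[14]=0
i=15: outside box; Z[15]=0
i=16: outside box; Z[16]=2 scan→box=[16,18)
i=17: min(r-i=1, Z[1]=0)=0; Z[17]=0
i=18: outside box; Z[18]=0
i=19: outside box; Z[19]=0
i=20: outside box; Z[20]=0
i=21: outside box; Z[21]=0
i=22: outside box; Z[22]=2 scan→box=[22,24)
i=23: min(r-i=1, Z[1]=0)=0; Z[23]=0
i=24: outside box; Z[24]=0
i=25: outside box; Z[25]=0
i=26: outside box; Z[26]=0
i=27: outside box; Z[27]=0
i=28: outside box; Z[28]=0
i=29: outside box; Z[29]=0
i=30: outside box; Z[30]=0
i=31: outside box; Z[31]=0
i=32: outside box; Z[32]=0
i=33: outside box; Z[33]=0
i=34: outside box; Z[34]=1 scan→box=[34,35)
i=35: outside box; Z[35]=0
i=36: outside box; Z[36]=0
i=37: outside box; Z[37]=0
i=38: outside box; Z[38]=0

[39, 0, 1, 1, 1, 0, 0, 2, 0, 0, 0, 1, 0, 0, 0, 0, 2, 0, 0, 0, 0, 0, 2, 0, 0, 0, 0, 0, 0, 0, 0, 0, 0, 0, 1, 0, 0, 0, 0]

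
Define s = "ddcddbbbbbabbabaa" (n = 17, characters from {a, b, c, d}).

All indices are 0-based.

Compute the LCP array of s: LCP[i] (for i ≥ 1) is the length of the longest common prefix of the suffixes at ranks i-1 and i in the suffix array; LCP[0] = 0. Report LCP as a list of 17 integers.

[0, 1, 1, 2, 0, 2, 3, 1, 4, 2, 3, 4, 0, 0, 1, 1, 2]

rank→(start, suffix):
  0 → (16, 'a')
  1 → (15, 'aa')
  2 → (13, 'abaa')
  3 → (10, 'abbabaa')
  4 → (14, 'baa')
  5 → (12, 'babaa')
  6 → (9, 'babbabaa')
  7 → (11, 'bbabaa')
  8 → (8, 'bbabbabaa')
  9 → (7, 'bbbabbabaa')
  10 → (6, 'bbbbabbabaa')
  11 → (5, 'bbbbbabbabaa')
  12 → (2, 'cddbbbbbabbabaa')
  13 → (4, 'dbbbbbabbabaa')
  14 → (1, 'dcddbbbbbabbabaa')
  15 → (3, 'ddbbbbbabbabaa')
  16 → (0, 'ddcddbbbbbabbabaa')

SA = [16, 15, 13, 10, 14, 12, 9, 11, 8, 7, 6, 5, 2, 4, 1, 3, 0]
[i] adj suffixes → lcp
  [1] 16/15 → 1 ('a')
  [2] 15/13 → 1 ('a')
  [3] 13/10 → 2 ('ab')
  [4] 10/14 → 0 ('')
  [5] 14/12 → 2 ('ba')
  [6] 12/9 → 3 ('bab')
  [7] 9/11 → 1 ('b')
  [8] 11/8 → 4 ('bbab')
  [9] 8/7 → 2 ('bb')
  [10] 7/6 → 3 ('bbb')
  [11] 6/5 → 4 ('bbbb')
  [12] 5/2 → 0 ('')
  [13] 2/4 → 0 ('')
  [14] 4/1 → 1 ('d')
  [15] 1/3 → 1 ('d')
  [16] 3/0 → 2 ('dd')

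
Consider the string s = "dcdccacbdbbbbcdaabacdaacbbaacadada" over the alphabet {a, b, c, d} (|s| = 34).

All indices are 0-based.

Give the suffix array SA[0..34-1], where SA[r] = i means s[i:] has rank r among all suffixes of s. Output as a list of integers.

rank | idx | suffix
   0 |  33 | a
   1 |  15 | aabacdaacbbaacadada
   2 |  26 | aacadada
   3 |  21 | aacbbaacadada
   4 |  16 | abacdaacbbaacadada
   5 |  27 | acadada
   6 |  22 | acbbaacadada
   7 |   5 | acbdbbbbcdaabacdaacbbaacadada
   8 |  18 | acdaacbbaacadada
   9 |  31 | ada
  10 |  29 | adada
  11 |  25 | baacadada
  12 |  17 | bacdaacbbaacadada
  13 |  24 | bbaacadada
  14 |   9 | bbbbcdaabacdaacbbaacadada
  15 |  10 | bbbcdaabacdaacbbaacadada
  16 |  11 | bbcdaabacdaacbbaacadada
  17 |  12 | bcdaabacdaacbbaacadada
  18 |   7 | bdbbbbcdaabacdaacbbaacadada
  19 |   4 | cacbdbbbbcdaabacdaacbbaacadada
  20 |  28 | cadada
  21 |  23 | cbbaacadada
  22 |   6 | cbdbbbbcdaabacdaacbbaacadada
  23 |   3 | ccacbdbbbbcdaabacdaacbbaacadada
  24 |  13 | cdaabacdaacbbaacadada
  25 |  19 | cdaacbbaacadada
  26 |   1 | cdccacbdbbbbcdaabacdaacbbaacadada
  27 |  32 | da
  28 |  14 | daabacdaacbbaacadada
  29 |  20 | daacbbaacadada
  30 |  30 | dada
  31 |   8 | dbbbbcdaabacdaacbbaacadada
  32 |   2 | dccacbdbbbbcdaabacdaacbbaacadada
  33 |   0 | dcdccacbdbbbbcdaabacdaacbbaacadada

[33, 15, 26, 21, 16, 27, 22, 5, 18, 31, 29, 25, 17, 24, 9, 10, 11, 12, 7, 4, 28, 23, 6, 3, 13, 19, 1, 32, 14, 20, 30, 8, 2, 0]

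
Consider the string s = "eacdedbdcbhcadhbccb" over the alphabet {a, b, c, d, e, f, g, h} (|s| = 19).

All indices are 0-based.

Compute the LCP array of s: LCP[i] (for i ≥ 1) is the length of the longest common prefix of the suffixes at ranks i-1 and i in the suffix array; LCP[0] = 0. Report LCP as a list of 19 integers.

sorted suffixes:
  #0 SA[0]=1  'acdedbdcbhcadhbccb'
  #1 SA[1]=12  'adhbccb'
  #2 SA[2]=18  'b'
  #3 SA[3]=15  'bccb'
  #4 SA[4]=6  'bdcbhcadhbccb'
  #5 SA[5]=9  'bhcadhbccb'
  #6 SA[6]=11  'cadhbccb'
  #7 SA[7]=17  'cb'
  #8 SA[8]=8  'cbhcadhbccb'
  #9 SA[9]=16  'ccb'
  #10 SA[10]=2  'cdedbdcbhcadhbccb'
  #11 SA[11]=5  'dbdcbhcadhbccb'
  #12 SA[12]=7  'dcbhcadhbccb'
  #13 SA[13]=3  'dedbdcbhcadhbccb'
  #14 SA[14]=13  'dhbccb'
  #15 SA[15]=0  'eacdedbdcbhcadhbccb'
  #16 SA[16]=4  'edbdcbhcadhbccb'
  #17 SA[17]=14  'hbccb'
  #18 SA[18]=10  'hcadhbccb'

SA = [1, 12, 18, 15, 6, 9, 11, 17, 8, 16, 2, 5, 7, 3, 13, 0, 4, 14, 10]
rank  pair      lcp
   1  s[1:],s[12:]  1  'a'
   2  s[12:],s[18:]  0  ''
   3  s[18:],s[15:]  1  'b'
   4  s[15:],s[6:]  1  'b'
   5  s[6:],s[9:]  1  'b'
   6  s[9:],s[11:]  0  ''
   7  s[11:],s[17:]  1  'c'
   8  s[17:],s[8:]  2  'cb'
   9  s[8:],s[16:]  1  'c'
  10  s[16:],s[2:]  1  'c'
  11  s[2:],s[5:]  0  ''
  12  s[5:],s[7:]  1  'd'
  13  s[7:],s[3:]  1  'd'
  14  s[3:],s[13:]  1  'd'
  15  s[13:],s[0:]  0  ''
  16  s[0:],s[4:]  1  'e'
  17  s[4:],s[14:]  0  ''
  18  s[14:],s[10:]  1  'h'

[0, 1, 0, 1, 1, 1, 0, 1, 2, 1, 1, 0, 1, 1, 1, 0, 1, 0, 1]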